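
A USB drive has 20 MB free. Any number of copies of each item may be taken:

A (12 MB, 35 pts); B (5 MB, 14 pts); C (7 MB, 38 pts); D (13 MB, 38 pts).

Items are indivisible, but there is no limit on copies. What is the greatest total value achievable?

90 pts

Best value-per-unit is C at 38/7; filling with it alone gives 2×38 = 76.
Optimal mix: 1×B + 2×C → size 19, value 90.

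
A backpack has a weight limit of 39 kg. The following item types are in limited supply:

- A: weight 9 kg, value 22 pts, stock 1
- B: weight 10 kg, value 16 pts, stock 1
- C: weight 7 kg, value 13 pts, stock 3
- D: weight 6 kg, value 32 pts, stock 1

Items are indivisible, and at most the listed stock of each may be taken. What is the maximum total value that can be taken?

96 pts

Top feasible selections:
- 1×A + 1×B + 2×C + 1×D: weight 39, value 96
- 1×A + 3×C + 1×D: weight 36, value 93
- 1×B + 3×C + 1×D: weight 37, value 87
- 1×A + 1×B + 1×C + 1×D: weight 32, value 83
Best: 96 pts.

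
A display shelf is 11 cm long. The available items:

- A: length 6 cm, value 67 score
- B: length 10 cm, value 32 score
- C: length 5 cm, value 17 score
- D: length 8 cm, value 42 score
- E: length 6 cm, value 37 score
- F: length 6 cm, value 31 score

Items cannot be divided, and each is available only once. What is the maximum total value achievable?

Check high-value combinations within 11 cm:
- A+C: length 6+5=11, value 67+17=84
- A: length 6, value 67
- C+E: length 5+6=11, value 17+37=54
- C+F: length 5+6=11, value 17+31=48
- D: length 8, value 42
Best: 84 score.

84 score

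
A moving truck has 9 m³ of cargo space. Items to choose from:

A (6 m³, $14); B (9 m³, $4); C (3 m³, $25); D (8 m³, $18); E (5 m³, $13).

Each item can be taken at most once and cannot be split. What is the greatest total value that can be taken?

Check high-value combinations within 9 m³:
- A+C: volume 6+3=9, value 14+25=39
- C+E: volume 3+5=8, value 25+13=38
- C: volume 3, value 25
- D: volume 8, value 18
Best: $39.

$39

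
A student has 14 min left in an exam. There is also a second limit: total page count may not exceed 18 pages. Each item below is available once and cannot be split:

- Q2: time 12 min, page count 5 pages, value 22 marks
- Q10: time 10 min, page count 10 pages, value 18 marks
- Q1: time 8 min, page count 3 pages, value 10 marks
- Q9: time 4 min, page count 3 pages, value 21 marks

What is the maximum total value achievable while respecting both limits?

Feasible sets respecting both limits:
- Q10+Q9: time 14, page count 13, value 39
- Q1+Q9: time 12, page count 6, value 31
- Q2: time 12, page count 5, value 22
Best: 39 marks.

39 marks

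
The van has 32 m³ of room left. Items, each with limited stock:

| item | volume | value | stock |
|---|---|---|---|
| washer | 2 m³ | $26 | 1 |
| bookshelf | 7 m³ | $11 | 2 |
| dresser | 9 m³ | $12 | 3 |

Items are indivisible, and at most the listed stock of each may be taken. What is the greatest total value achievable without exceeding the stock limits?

$62

Best selections within volume 32 and stock limits:
- 1×washer + 3×dresser: volume 29, value 62
- 1×washer + 1×bookshelf + 2×dresser: volume 27, value 61
Best: $62.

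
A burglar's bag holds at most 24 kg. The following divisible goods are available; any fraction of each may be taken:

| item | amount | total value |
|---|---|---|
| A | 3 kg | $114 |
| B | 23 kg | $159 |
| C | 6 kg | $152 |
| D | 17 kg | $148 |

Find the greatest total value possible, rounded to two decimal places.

396.59

Take in order of value per unit:
- A (114/3 per unit): all 3 → value 114, running total 114.00
- C (152/6 per unit): all 6 → value 152, running total 266.00
- D (148/17 per unit): 15 of 17 → value 15×148/17 = 130.5882, running total 396.59
Total 396.59.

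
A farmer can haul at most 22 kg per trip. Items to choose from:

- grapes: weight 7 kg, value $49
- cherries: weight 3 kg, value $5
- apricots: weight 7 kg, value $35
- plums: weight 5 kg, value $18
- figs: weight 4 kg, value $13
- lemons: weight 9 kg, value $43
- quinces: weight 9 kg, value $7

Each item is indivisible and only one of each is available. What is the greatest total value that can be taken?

Check high-value combinations within 22 kg:
- grapes+plums+lemons: weight 7+5+9=21, value 49+18+43=110
- grapes+cherries+apricots+plums: weight 7+3+7+5=22, value 49+5+35+18=107
- grapes+figs+lemons: weight 7+4+9=20, value 49+13+43=105
- grapes+apricots+plums: weight 7+7+5=19, value 49+35+18=102
Best: $110.

$110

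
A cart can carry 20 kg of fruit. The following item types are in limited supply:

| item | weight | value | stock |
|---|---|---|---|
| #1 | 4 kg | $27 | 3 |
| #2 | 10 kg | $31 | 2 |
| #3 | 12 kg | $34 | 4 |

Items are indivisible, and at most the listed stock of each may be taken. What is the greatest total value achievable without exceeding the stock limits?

$88

Best selections within weight 20 and stock limits:
- 2×#1 + 1×#3: weight 20, value 88
- 2×#1 + 1×#2: weight 18, value 85
- 3×#1: weight 12, value 81
- 2×#2: weight 20, value 62
Best: $88.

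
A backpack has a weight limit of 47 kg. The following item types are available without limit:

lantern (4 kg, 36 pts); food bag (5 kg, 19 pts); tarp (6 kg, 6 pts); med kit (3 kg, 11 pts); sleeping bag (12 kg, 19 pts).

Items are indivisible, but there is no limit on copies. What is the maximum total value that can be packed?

407 pts

Best value-per-unit is lantern at 36/4; filling with it alone gives 11×36 = 396.
Optimal mix: 11×lantern + 1×med kit → weight 47, value 407.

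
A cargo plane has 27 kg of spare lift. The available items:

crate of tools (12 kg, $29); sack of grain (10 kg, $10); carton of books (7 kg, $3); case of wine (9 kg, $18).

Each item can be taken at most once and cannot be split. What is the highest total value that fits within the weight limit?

Check high-value combinations within 27 kg:
- crate of tools+case of wine: weight 12+9=21, value 29+18=47
- crate of tools+sack of grain: weight 12+10=22, value 29+10=39
- crate of tools+carton of books: weight 12+7=19, value 29+3=32
- sack of grain+carton of books+case of wine: weight 10+7+9=26, value 10+3+18=31
- crate of tools: weight 12, value 29
Best: $47.

$47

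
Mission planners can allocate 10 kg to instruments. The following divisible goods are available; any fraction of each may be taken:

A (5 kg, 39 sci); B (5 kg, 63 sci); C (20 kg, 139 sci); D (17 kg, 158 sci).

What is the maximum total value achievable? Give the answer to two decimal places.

Take in order of value per unit:
- B (63/5 per unit): all 5 → value 63, running total 63.00
- D (158/17 per unit): 5 of 17 → value 5×158/17 = 46.4706, running total 109.47
Total 109.47.

109.47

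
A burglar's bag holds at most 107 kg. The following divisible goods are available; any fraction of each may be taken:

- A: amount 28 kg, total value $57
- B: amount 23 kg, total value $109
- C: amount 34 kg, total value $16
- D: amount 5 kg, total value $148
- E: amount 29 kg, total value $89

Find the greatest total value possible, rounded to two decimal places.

413.35

Take in order of value per unit:
- D (148/5 per unit): all 5 → value 148, running total 148.00
- B (109/23 per unit): all 23 → value 109, running total 257.00
- E (89/29 per unit): all 29 → value 89, running total 346.00
- A (57/28 per unit): all 28 → value 57, running total 403.00
- C (16/34 per unit): 22 of 34 → value 22×16/34 = 10.3529, running total 413.35
Total 413.35.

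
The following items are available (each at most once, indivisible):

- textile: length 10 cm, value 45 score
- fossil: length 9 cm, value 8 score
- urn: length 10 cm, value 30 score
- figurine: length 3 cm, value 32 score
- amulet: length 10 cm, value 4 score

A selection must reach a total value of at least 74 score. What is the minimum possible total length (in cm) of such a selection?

13

Subsets with value ≥ 74, sorted by total length:
- textile+figurine: length 13, value 77
- textile+urn: length 20, value 75
- textile+fossil+figurine: length 22, value 85
- textile+urn+figurine: length 23, value 107
Minimum length: 13 cm.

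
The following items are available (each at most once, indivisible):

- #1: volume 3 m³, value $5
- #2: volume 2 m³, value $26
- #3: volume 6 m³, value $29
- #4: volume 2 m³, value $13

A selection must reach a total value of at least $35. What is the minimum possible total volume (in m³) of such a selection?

Subsets with value ≥ 35, sorted by total volume:
- #2+#4: volume 4, value 39
- #1+#2+#4: volume 7, value 44
- #2+#3: volume 8, value 55
- #3+#4: volume 8, value 42
Minimum volume: 4 m³.

4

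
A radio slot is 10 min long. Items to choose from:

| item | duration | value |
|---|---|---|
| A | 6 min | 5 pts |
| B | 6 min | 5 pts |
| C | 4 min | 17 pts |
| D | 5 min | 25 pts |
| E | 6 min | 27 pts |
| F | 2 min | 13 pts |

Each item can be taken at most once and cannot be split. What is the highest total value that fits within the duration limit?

Check high-value combinations within 10 min:
- C+E: duration 4+6=10, value 17+27=44
- C+D: duration 4+5=9, value 17+25=42
- E+F: duration 6+2=8, value 27+13=40
- D+F: duration 5+2=7, value 25+13=38
Best: 44 pts.

44 pts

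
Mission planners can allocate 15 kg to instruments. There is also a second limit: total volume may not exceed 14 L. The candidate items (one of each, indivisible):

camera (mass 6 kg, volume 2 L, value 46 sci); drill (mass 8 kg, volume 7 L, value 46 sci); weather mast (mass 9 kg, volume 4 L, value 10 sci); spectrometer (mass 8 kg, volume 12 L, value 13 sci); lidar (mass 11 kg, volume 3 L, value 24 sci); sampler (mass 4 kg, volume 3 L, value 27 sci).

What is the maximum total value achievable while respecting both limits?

Feasible sets respecting both limits:
- camera+drill: mass 14, volume 9, value 92
- camera+sampler: mass 10, volume 5, value 73
- drill+sampler: mass 12, volume 10, value 73
Best: 92 sci.

92 sci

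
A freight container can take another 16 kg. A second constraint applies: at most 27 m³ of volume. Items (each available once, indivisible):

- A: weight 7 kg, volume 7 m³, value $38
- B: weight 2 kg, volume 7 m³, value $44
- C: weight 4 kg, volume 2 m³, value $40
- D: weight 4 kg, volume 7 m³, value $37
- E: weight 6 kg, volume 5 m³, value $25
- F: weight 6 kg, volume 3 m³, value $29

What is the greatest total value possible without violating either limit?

Feasible sets respecting both limits:
- B+C+D+F: weight 16, volume 19, value 150
- B+C+D+E: weight 16, volume 21, value 146
- A+B+C: weight 13, volume 16, value 122
Best: $150.

$150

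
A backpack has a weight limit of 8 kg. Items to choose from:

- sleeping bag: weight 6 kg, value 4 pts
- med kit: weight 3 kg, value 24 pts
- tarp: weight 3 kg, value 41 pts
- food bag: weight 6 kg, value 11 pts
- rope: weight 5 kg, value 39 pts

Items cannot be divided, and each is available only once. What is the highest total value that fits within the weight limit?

80 pts

Check high-value combinations within 8 kg:
- tarp+rope: weight 3+5=8, value 41+39=80
- med kit+tarp: weight 3+3=6, value 24+41=65
- med kit+rope: weight 3+5=8, value 24+39=63
- tarp: weight 3, value 41
Best: 80 pts.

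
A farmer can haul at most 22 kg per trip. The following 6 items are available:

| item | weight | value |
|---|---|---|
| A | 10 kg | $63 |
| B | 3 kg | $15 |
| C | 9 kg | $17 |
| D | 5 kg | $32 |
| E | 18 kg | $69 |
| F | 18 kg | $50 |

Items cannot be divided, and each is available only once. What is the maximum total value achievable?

$110

Check high-value combinations within 22 kg:
- A+B+D: weight 10+3+5=18, value 63+15+32=110
- A+D: weight 10+5=15, value 63+32=95
- A+B+C: weight 10+3+9=22, value 63+15+17=95
- B+E: weight 3+18=21, value 15+69=84
- A+C: weight 10+9=19, value 63+17=80
Best: $110.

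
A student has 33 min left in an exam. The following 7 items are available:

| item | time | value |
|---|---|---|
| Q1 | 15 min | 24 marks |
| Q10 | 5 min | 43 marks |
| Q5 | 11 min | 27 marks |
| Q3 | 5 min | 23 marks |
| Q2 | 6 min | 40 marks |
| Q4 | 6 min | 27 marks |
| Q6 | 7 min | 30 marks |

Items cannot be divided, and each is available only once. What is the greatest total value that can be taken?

Check high-value combinations within 33 min:
- Q10+Q3+Q2+Q4+Q6: time 5+5+6+6+7=29, value 43+23+40+27+30=163
- Q10+Q5+Q3+Q2+Q4: time 5+11+5+6+6=33, value 43+27+23+40+27=160
- Q10+Q2+Q4+Q6: time 5+6+6+7=24, value 43+40+27+30=140
Best: 163 marks.

163 marks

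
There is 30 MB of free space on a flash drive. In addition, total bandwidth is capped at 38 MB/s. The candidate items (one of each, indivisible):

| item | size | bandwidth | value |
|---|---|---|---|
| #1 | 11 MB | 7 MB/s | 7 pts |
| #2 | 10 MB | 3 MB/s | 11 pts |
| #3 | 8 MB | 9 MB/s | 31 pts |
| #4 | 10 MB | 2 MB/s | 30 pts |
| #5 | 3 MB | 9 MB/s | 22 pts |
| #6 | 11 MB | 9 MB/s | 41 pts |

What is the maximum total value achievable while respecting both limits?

Feasible sets respecting both limits:
- #3+#4+#6: size 29, bandwidth 20, value 102
- #3+#5+#6: size 22, bandwidth 27, value 94
- #4+#5+#6: size 24, bandwidth 20, value 93
Best: 102 pts.

102 pts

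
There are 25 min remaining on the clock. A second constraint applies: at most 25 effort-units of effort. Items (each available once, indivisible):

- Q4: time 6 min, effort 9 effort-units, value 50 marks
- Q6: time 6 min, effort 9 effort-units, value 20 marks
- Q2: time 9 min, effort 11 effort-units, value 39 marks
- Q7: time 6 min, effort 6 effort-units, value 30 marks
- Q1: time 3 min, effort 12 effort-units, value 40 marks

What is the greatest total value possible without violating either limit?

100 marks

Feasible sets respecting both limits:
- Q4+Q6+Q7: time 18, effort 24, value 100
- Q4+Q1: time 9, effort 21, value 90
- Q4+Q2: time 15, effort 20, value 89
Best: 100 marks.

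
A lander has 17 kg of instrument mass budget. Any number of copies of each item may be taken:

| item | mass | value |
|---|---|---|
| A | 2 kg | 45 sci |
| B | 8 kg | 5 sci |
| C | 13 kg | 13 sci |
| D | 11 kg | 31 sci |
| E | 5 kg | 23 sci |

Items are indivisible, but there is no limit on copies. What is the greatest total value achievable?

Best value-per-unit is A at 45/2, and filling with it alone uses mass 8×2=16. No mix of the others beats 8×45 = 360.

360 sci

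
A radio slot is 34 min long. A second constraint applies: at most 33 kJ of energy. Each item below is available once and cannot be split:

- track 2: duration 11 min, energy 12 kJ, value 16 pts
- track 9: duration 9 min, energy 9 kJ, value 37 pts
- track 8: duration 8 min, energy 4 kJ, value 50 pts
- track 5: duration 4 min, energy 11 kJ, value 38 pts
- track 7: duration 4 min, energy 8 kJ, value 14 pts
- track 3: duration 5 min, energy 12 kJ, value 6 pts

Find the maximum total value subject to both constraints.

Feasible sets respecting both limits:
- track 9+track 8+track 5+track 7: duration 25, energy 32, value 139
- track 9+track 8+track 5: duration 21, energy 24, value 125
- track 2+track 9+track 8+track 7: duration 32, energy 33, value 117
- track 9+track 8+track 7+track 3: duration 26, energy 33, value 107
Best: 139 pts.

139 pts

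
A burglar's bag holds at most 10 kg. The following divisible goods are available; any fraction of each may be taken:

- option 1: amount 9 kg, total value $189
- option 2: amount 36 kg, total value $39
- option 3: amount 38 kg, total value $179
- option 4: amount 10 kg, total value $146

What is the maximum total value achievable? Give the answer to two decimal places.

Take in order of value per unit:
- option 1 (189/9 per unit): all 9 → value 189, running total 189.00
- option 4 (146/10 per unit): 1 of 10 → value 1×146/10 = 14.6000, running total 203.60
Total 203.60.

203.60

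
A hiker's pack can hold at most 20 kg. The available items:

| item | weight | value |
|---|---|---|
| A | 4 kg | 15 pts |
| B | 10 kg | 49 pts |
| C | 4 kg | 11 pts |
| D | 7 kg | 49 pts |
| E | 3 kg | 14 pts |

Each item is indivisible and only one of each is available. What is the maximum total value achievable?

112 pts

Check high-value combinations within 20 kg:
- B+D+E: weight 10+7+3=20, value 49+49+14=112
- B+D: weight 10+7=17, value 49+49=98
- A+C+D+E: weight 4+4+7+3=18, value 15+11+49+14=89
- A+D+E: weight 4+7+3=14, value 15+49+14=78
- A+B+E: weight 4+10+3=17, value 15+49+14=78
Best: 112 pts.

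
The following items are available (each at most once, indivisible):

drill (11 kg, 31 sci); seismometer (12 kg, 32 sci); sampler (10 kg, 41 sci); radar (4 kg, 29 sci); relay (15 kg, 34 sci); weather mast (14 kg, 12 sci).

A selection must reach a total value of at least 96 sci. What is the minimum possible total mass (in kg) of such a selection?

25

Subsets with value ≥ 96, sorted by total mass:
- drill+sampler+radar: mass 25, value 101
- seismometer+sampler+radar: mass 26, value 102
- sampler+radar+relay: mass 29, value 104
Minimum mass: 25 kg.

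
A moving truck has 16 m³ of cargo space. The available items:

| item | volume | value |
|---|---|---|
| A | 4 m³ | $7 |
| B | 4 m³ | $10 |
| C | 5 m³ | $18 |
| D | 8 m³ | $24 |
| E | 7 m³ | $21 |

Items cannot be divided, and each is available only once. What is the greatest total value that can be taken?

Check high-value combinations within 16 m³:
- B+C+E: volume 4+5+7=16, value 10+18+21=49
- A+C+E: volume 4+5+7=16, value 7+18+21=46
- D+E: volume 8+7=15, value 24+21=45
Best: $49.

$49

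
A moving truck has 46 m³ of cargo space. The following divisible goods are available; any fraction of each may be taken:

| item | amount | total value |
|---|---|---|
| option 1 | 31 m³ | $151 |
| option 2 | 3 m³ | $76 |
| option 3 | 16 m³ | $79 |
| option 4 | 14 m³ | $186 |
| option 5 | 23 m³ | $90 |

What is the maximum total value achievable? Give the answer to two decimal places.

404.32

Take in order of value per unit:
- option 2 (76/3 per unit): all 3 → value 76, running total 76.00
- option 4 (186/14 per unit): all 14 → value 186, running total 262.00
- option 3 (79/16 per unit): all 16 → value 79, running total 341.00
- option 1 (151/31 per unit): 13 of 31 → value 13×151/31 = 63.3226, running total 404.32
Total 404.32.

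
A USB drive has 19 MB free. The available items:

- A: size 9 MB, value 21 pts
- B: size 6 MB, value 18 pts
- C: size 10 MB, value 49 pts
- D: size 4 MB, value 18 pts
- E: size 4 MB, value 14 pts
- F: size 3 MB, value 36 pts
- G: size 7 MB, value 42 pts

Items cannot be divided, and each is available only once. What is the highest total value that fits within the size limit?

Check high-value combinations within 19 MB:
- D+E+F+G: size 4+4+3+7=18, value 18+14+36+42=110
- C+D+F: size 10+4+3=17, value 49+18+36=103
- B+C+F: size 6+10+3=19, value 18+49+36=103
Best: 110 pts.

110 pts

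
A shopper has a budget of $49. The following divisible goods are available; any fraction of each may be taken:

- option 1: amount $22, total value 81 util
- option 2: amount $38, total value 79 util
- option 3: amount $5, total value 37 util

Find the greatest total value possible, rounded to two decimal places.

163.74

Take in order of value per unit:
- option 3 (37/5 per unit): all 5 → value 37, running total 37.00
- option 1 (81/22 per unit): all 22 → value 81, running total 118.00
- option 2 (79/38 per unit): 22 of 38 → value 22×79/38 = 45.7368, running total 163.74
Total 163.74.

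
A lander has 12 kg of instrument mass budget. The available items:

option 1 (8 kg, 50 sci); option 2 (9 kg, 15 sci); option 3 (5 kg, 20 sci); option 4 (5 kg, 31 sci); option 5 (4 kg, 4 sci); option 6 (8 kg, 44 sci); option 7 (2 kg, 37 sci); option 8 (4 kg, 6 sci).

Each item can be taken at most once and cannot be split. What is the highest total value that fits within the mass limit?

This is a 0/1 knapsack; check combinations near the capacity.
- option 3+option 4+option 7: mass 5+5+2=12, value 20+31+37=88
- option 1+option 7: mass 8+2=10, value 50+37=87
- option 6+option 7: mass 8+2=10, value 44+37=81
- option 4+option 7+option 8: mass 5+2+4=11, value 31+37+6=74
- option 4+option 5+option 7: mass 5+4+2=11, value 31+4+37=72
Best: 88 sci.

88 sci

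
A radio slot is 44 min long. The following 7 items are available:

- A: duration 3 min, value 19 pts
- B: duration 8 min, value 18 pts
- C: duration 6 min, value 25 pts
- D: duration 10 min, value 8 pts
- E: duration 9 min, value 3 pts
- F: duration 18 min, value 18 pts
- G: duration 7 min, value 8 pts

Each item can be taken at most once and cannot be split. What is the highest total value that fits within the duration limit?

88 pts

Check high-value combinations within 44 min:
- A+B+C+F+G: duration 3+8+6+18+7=42, value 19+18+25+18+8=88
- A+B+C+E+F: duration 3+8+6+9+18=44, value 19+18+25+3+18=83
- A+B+C+D+E+G: duration 3+8+6+10+9+7=43, value 19+18+25+8+3+8=81
- A+B+C+F: duration 3+8+6+18=35, value 19+18+25+18=80
- A+B+C+D+G: duration 3+8+6+10+7=34, value 19+18+25+8+8=78
Best: 88 pts.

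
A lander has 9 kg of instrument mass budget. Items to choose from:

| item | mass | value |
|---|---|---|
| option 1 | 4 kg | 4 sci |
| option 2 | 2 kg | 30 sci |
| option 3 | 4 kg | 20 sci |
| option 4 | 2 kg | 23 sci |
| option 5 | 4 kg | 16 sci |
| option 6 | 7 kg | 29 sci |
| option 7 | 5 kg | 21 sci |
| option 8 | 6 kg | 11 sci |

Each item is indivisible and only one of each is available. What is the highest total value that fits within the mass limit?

Check high-value combinations within 9 kg:
- option 2+option 4+option 7: mass 2+2+5=9, value 30+23+21=74
- option 2+option 3+option 4: mass 2+4+2=8, value 30+20+23=73
- option 2+option 4+option 5: mass 2+2+4=8, value 30+23+16=69
- option 2+option 6: mass 2+7=9, value 30+29=59
Best: 74 sci.

74 sci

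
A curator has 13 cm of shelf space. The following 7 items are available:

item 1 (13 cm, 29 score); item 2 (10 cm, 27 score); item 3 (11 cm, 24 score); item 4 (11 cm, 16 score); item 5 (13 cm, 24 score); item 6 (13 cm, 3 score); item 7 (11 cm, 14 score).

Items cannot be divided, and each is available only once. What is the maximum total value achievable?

Check high-value combinations within 13 cm:
- item 1: length 13, value 29
- item 2: length 10, value 27
- item 3: length 11, value 24
Best: 29 score.

29 score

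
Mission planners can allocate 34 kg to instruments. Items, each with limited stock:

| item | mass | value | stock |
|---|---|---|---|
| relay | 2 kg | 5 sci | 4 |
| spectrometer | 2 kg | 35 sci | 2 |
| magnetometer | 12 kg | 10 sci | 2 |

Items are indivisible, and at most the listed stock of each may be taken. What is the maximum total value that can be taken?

Best selections within mass 34 and stock limits:
- 3×relay + 2×spectrometer + 2×magnetometer: mass 34, value 105
- 4×relay + 2×spectrometer + 1×magnetometer: mass 24, value 100
- 2×relay + 2×spectrometer + 2×magnetometer: mass 32, value 100
Best: 105 sci.

105 sci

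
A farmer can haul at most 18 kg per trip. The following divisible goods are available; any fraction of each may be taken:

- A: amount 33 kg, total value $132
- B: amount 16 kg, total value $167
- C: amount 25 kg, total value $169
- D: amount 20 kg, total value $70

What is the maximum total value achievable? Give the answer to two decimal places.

180.52

Take in order of value per unit:
- B (167/16 per unit): all 16 → value 167, running total 167.00
- C (169/25 per unit): 2 of 25 → value 2×169/25 = 13.5200, running total 180.52
Total 180.52.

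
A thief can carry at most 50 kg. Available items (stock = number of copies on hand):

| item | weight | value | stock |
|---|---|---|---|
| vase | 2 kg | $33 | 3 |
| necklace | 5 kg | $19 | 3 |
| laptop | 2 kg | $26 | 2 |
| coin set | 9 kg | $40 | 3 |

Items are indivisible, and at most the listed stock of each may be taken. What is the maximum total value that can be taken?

Top feasible selections:
- 3×vase + 2×necklace + 2×laptop + 3×coin set: weight 47, value 309
- 3×vase + 3×necklace + 1×laptop + 3×coin set: weight 50, value 302
- 2×vase + 3×necklace + 2×laptop + 3×coin set: weight 50, value 295
- 3×vase + 1×necklace + 2×laptop + 3×coin set: weight 42, value 290
Best: $309.

$309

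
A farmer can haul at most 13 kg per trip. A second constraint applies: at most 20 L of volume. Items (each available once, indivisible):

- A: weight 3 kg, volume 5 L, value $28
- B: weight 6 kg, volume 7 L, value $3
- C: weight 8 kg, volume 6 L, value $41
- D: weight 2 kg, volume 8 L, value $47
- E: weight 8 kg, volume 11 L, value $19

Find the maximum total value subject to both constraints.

Feasible sets respecting both limits:
- A+C+D: weight 13, volume 19, value 116
- C+D: weight 10, volume 14, value 88
- A+B+D: weight 11, volume 20, value 78
Best: $116.

$116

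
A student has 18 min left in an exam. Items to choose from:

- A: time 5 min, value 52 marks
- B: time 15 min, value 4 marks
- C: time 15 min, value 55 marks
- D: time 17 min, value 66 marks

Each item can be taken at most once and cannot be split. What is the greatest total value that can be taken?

66 marks

Check high-value combinations within 18 min:
- D: time 17, value 66
- C: time 15, value 55
- A: time 5, value 52
- B: time 15, value 4
Best: 66 marks.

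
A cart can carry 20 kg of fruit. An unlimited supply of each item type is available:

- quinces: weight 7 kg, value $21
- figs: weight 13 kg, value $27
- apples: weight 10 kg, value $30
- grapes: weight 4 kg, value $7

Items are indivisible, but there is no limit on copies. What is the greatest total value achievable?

Best value-per-unit is quinces at 21/7; filling with it alone gives 2×21 = 42.
Optimal mix: 2×apples → weight 20, value 60.

$60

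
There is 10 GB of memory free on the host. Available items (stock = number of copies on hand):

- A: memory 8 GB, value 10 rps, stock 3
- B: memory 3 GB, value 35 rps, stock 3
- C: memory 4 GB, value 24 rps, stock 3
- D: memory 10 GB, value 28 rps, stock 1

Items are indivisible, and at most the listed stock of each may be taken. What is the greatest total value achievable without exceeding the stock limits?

Best selections within memory 10 and stock limits:
- 3×B: memory 9, value 105
- 2×B + 1×C: memory 10, value 94
- 2×B: memory 6, value 70
- 1×B + 1×C: memory 7, value 59
Best: 105 rps.

105 rps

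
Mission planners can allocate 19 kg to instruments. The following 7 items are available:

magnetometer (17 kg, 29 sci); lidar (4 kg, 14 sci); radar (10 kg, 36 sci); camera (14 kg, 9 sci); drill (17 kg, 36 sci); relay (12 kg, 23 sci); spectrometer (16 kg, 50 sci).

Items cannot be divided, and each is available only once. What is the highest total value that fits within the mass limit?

Check high-value combinations within 19 kg:
- lidar+radar: mass 4+10=14, value 14+36=50
- spectrometer: mass 16, value 50
- lidar+relay: mass 4+12=16, value 14+23=37
- radar: mass 10, value 36
Best: 50 sci.

50 sci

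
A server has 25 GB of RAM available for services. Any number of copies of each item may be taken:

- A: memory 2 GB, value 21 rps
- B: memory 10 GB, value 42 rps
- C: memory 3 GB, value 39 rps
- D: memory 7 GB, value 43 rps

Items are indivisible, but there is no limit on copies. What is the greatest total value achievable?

315 rps

Best value-per-unit is C at 39/3; filling with it alone gives 8×39 = 312.
Optimal mix: 2×A + 7×C → memory 25, value 315.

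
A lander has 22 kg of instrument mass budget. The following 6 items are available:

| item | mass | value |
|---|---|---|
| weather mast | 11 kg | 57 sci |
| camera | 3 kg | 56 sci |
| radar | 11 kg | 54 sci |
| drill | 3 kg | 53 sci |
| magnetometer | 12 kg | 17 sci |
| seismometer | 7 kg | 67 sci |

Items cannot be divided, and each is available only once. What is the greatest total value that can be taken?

Check high-value combinations within 22 kg:
- weather mast+camera+seismometer: mass 11+3+7=21, value 57+56+67=180
- camera+radar+seismometer: mass 3+11+7=21, value 56+54+67=177
- weather mast+drill+seismometer: mass 11+3+7=21, value 57+53+67=177
- camera+drill+seismometer: mass 3+3+7=13, value 56+53+67=176
- radar+drill+seismometer: mass 11+3+7=21, value 54+53+67=174
Best: 180 sci.

180 sci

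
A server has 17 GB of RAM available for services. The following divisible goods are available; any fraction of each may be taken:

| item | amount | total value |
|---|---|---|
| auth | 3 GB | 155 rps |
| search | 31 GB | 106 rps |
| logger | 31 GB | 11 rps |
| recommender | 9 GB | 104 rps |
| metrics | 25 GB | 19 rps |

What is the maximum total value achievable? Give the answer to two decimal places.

Take in order of value per unit:
- auth (155/3 per unit): all 3 → value 155, running total 155.00
- recommender (104/9 per unit): all 9 → value 104, running total 259.00
- search (106/31 per unit): 5 of 31 → value 5×106/31 = 17.0968, running total 276.10
Total 276.10.

276.10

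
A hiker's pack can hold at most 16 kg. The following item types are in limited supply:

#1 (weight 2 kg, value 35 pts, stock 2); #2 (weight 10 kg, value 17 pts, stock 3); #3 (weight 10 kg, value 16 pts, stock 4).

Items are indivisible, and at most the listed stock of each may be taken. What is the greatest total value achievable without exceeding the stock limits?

Best selections within weight 16 and stock limits:
- 2×#1 + 1×#2: weight 14, value 87
- 2×#1 + 1×#3: weight 14, value 86
Best: 87 pts.

87 pts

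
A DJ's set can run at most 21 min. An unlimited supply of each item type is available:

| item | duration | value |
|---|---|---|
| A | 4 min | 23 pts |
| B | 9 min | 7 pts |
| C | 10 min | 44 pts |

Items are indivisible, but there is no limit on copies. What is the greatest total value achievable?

Best value-per-unit is A at 23/4, and filling with it alone uses duration 5×4=20. No mix of the others beats 5×23 = 115.

115 pts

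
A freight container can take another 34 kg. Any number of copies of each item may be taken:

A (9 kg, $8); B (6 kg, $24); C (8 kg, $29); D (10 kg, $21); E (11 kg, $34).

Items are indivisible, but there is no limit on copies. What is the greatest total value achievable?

Best value-per-unit is B at 24/6; filling with it alone gives 5×24 = 120.
Optimal mix: 3×B + 2×C → weight 34, value 130.

$130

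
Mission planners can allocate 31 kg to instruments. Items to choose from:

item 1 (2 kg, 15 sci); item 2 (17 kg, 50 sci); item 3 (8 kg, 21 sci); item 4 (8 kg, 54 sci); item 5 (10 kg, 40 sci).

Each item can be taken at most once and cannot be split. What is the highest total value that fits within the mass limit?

Check high-value combinations within 31 kg:
- item 1+item 3+item 4+item 5: mass 2+8+8+10=28, value 15+21+54+40=130
- item 1+item 2+item 4: mass 2+17+8=27, value 15+50+54=119
- item 3+item 4+item 5: mass 8+8+10=26, value 21+54+40=115
- item 1+item 4+item 5: mass 2+8+10=20, value 15+54+40=109
- item 1+item 2+item 5: mass 2+17+10=29, value 15+50+40=105
Best: 130 sci.

130 sci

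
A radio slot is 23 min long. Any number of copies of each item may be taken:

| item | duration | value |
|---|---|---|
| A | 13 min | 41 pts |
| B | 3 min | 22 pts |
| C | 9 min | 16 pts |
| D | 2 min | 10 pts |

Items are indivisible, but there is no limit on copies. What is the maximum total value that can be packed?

164 pts

Best value-per-unit is B at 22/3; filling with it alone gives 7×22 = 154.
Optimal mix: 7×B + 1×D → duration 23, value 164.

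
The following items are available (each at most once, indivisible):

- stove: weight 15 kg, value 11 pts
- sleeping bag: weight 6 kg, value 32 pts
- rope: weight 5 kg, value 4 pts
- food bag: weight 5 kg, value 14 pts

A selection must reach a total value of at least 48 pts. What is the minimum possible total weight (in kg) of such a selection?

16

Subsets with value ≥ 48, sorted by total weight:
- sleeping bag+rope+food bag: weight 16, value 50
- stove+sleeping bag+food bag: weight 26, value 57
- stove+sleeping bag+rope+food bag: weight 31, value 61
Minimum weight: 16 kg.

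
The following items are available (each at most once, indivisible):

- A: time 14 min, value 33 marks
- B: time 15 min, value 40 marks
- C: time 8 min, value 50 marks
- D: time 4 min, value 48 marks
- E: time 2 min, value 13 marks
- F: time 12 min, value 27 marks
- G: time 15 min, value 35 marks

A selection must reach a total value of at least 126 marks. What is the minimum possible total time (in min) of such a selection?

26

Subsets with value ≥ 126, sorted by total time:
- C+D+E+F: time 26, value 138
- A+C+D: time 26, value 131
- B+C+D: time 27, value 138
Minimum time: 26 min.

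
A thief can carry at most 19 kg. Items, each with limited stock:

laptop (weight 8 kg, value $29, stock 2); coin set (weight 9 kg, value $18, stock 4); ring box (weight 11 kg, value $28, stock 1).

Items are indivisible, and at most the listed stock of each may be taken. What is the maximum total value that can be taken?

Top feasible selections:
- 2×laptop: weight 16, value 58
- 1×laptop + 1×ring box: weight 19, value 57
- 1×laptop + 1×coin set: weight 17, value 47
Best: $58.

$58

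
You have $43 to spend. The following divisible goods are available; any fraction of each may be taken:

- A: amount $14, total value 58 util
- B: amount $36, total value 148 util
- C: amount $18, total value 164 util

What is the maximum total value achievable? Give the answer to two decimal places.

Take in order of value per unit:
- C (164/18 per unit): all 18 → value 164, running total 164.00
- A (58/14 per unit): all 14 → value 58, running total 222.00
- B (148/36 per unit): 11 of 36 → value 11×148/36 = 45.2222, running total 267.22
Total 267.22.

267.22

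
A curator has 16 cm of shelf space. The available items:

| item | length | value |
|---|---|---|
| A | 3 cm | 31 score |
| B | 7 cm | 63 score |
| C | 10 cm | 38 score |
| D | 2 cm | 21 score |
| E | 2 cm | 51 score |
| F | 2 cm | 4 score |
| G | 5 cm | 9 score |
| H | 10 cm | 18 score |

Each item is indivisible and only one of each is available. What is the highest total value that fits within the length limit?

170 score

Check high-value combinations within 16 cm:
- A+B+D+E+F: length 3+7+2+2+2=16, value 31+63+21+51+4=170
- A+B+D+E: length 3+7+2+2=14, value 31+63+21+51=166
- A+B+E+F: length 3+7+2+2=14, value 31+63+51+4=149
- A+B+E: length 3+7+2=12, value 31+63+51=145
Best: 170 score.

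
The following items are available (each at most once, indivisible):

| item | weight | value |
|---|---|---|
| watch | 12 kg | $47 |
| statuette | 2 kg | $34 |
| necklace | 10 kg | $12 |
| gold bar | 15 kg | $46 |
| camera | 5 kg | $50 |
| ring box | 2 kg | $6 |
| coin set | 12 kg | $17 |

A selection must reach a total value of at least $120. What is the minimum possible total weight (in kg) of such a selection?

Subsets with value ≥ 120, sorted by total weight:
- watch+statuette+camera: weight 19, value 131
- watch+statuette+camera+ring box: weight 21, value 137
- statuette+gold bar+camera: weight 22, value 130
- statuette+gold bar+camera+ring box: weight 24, value 136
Minimum weight: 19 kg.

19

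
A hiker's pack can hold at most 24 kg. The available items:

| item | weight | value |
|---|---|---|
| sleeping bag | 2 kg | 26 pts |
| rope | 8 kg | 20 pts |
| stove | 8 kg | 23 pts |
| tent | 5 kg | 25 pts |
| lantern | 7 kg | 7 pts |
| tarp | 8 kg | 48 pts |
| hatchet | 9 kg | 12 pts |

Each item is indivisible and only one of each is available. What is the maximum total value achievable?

122 pts

Check high-value combinations within 24 kg:
- sleeping bag+stove+tent+tarp: weight 2+8+5+8=23, value 26+23+25+48=122
- sleeping bag+rope+tent+tarp: weight 2+8+5+8=23, value 26+20+25+48=119
- sleeping bag+tent+tarp+hatchet: weight 2+5+8+9=24, value 26+25+48+12=111
Best: 122 pts.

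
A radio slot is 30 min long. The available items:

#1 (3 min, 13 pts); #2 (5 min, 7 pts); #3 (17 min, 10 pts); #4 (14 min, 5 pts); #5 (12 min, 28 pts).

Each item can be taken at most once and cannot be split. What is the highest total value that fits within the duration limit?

48 pts

This is a 0/1 knapsack; check combinations near the capacity.
- #1+#2+#5: duration 3+5+12=20, value 13+7+28=48
- #1+#4+#5: duration 3+14+12=29, value 13+5+28=46
- #1+#5: duration 3+12=15, value 13+28=41
- #3+#5: duration 17+12=29, value 10+28=38
- #2+#5: duration 5+12=17, value 7+28=35
Best: 48 pts.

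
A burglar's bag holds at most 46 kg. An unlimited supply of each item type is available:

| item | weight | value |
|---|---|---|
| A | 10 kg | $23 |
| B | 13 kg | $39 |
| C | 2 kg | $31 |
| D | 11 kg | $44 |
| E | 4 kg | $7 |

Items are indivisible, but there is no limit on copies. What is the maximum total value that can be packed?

$713

Best value-per-unit is C at 31/2, and filling with it alone uses weight 23×2=46. No mix of the others beats 23×31 = 713.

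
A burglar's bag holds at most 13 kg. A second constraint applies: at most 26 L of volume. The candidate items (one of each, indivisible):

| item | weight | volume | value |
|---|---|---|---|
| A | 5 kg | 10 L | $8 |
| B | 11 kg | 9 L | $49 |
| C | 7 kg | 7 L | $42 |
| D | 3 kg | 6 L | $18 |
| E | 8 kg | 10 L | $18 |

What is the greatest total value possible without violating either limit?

$60

Feasible sets respecting both limits:
- C+D: weight 10, volume 13, value 60
- A+C: weight 12, volume 17, value 50
- B: weight 11, volume 9, value 49
- C: weight 7, volume 7, value 42
Best: $60.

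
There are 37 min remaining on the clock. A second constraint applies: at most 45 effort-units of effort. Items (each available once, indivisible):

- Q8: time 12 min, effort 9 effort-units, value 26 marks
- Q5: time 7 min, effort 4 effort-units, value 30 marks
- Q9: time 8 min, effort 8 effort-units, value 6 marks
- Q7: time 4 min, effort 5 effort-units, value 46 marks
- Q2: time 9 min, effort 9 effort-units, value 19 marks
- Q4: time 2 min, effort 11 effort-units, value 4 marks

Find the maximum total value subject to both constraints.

125 marks

Feasible sets respecting both limits:
- Q8+Q5+Q7+Q2+Q4: time 34, effort 38, value 125
- Q8+Q5+Q7+Q2: time 32, effort 27, value 121
- Q8+Q5+Q9+Q7+Q4: time 33, effort 37, value 112
- Q8+Q5+Q9+Q7: time 31, effort 26, value 108
Best: 125 marks.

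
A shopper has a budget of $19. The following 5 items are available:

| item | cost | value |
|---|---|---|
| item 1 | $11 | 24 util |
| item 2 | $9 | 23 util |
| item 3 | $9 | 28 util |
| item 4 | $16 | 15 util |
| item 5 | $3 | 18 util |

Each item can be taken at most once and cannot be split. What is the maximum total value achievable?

Check high-value combinations within $19:
- item 2+item 3: cost 9+9=18, value 23+28=51
- item 3+item 5: cost 9+3=12, value 28+18=46
- item 1+item 5: cost 11+3=14, value 24+18=42
- item 2+item 5: cost 9+3=12, value 23+18=41
- item 4+item 5: cost 16+3=19, value 15+18=33
Best: 51 util.

51 util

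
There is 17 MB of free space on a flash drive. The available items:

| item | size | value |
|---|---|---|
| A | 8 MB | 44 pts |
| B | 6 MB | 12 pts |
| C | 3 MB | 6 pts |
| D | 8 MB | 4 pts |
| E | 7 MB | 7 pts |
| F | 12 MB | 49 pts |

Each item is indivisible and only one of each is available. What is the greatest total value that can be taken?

62 pts

Check high-value combinations within 17 MB:
- A+B+C: size 8+6+3=17, value 44+12+6=62
- A+B: size 8+6=14, value 44+12=56
- C+F: size 3+12=15, value 6+49=55
- A+E: size 8+7=15, value 44+7=51
- A+C: size 8+3=11, value 44+6=50
Best: 62 pts.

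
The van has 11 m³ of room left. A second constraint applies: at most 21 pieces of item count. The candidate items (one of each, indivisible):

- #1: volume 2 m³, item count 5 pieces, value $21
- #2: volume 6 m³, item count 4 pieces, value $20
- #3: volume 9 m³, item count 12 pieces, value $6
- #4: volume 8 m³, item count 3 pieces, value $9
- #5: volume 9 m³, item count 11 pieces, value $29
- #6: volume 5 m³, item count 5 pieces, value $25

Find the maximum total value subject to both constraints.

$50

Feasible sets respecting both limits:
- #1+#5: volume 11, item count 16, value 50
- #1+#6: volume 7, item count 10, value 46
- #2+#6: volume 11, item count 9, value 45
Best: $50.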